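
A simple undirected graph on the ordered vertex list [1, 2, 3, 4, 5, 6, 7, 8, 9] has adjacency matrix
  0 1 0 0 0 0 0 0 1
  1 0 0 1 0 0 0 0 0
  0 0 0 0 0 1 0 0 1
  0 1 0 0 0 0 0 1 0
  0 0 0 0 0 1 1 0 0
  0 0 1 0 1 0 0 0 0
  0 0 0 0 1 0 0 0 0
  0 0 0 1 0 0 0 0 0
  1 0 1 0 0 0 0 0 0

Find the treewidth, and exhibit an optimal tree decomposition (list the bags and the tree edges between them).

Treewidth 1.
Bags: B1 = {4, 8}  B2 = {2, 4}  B3 = {1, 2}  B4 = {1, 9}  B5 = {3, 9}  B6 = {3, 6}  B7 = {5, 6}  B8 = {5, 7}
Tree: B1–B2, B2–B3, B3–B4, B4–B5, B5–B6, B6–B7, B7–B8

The largest bag has 2 vertices, giving width 1; this decomposition certifies tw(G) ≤ 1. Since G has at least one edge (e.g. 8–4), it is not an edgeless graph, so tw(G) ≥ 1. The upper and lower bounds meet at 1, so that is the treewidth.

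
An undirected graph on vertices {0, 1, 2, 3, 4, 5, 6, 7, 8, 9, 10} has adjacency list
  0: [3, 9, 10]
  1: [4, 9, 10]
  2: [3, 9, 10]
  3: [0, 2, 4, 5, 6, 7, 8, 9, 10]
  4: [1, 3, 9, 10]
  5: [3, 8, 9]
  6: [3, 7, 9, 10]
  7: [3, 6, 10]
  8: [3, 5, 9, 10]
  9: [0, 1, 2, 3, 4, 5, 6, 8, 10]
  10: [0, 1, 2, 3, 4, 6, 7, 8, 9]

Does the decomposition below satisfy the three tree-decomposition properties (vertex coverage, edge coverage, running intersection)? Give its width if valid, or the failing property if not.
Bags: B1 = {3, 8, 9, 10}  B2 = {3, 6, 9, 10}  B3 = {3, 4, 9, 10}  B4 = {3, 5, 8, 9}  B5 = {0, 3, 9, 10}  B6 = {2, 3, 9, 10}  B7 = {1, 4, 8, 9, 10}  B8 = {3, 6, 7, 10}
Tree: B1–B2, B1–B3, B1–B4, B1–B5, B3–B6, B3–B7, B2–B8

No — bags containing vertex 8 are not connected in the tree.

A tree decomposition must satisfy three properties: every vertex lies in some bag; for every edge, both endpoints lie together in some bag; and for every vertex, the bags containing it form a connected subtree. Here bags containing vertex 8 are not connected in the tree, so the decomposition is invalid.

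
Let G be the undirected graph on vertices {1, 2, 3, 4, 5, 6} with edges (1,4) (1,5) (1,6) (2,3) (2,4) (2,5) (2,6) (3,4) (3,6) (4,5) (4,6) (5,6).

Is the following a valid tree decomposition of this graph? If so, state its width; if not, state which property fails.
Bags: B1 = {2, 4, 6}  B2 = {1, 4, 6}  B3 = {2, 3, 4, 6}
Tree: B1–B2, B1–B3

A tree decomposition must satisfy three properties: every vertex lies in some bag; for every edge, both endpoints lie together in some bag; and for every vertex, the bags containing it form a connected subtree. Here vertex 5 appears in no bag, so the decomposition is invalid.

No — vertex 5 appears in no bag.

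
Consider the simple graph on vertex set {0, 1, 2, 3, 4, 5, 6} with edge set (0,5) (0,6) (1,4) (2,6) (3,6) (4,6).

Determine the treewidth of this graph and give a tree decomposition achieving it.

Every bag has size at most 2, so the width is 2 − 1 = 1 and tw(G) ≤ 1. Any graph with an edge has treewidth ≥ 1, and G has the edge 3–6. The upper and lower bounds meet at 1, so that is the treewidth.

Treewidth 1.
One optimal decomposition is:
Bags: B1 = {3, 6}  B2 = {2, 6}  B3 = {4, 6}  B4 = {0, 6}  B5 = {0, 5}  B6 = {1, 4}
Tree: B1–B2, B1–B3, B3–B4, B4–B5, B3–B6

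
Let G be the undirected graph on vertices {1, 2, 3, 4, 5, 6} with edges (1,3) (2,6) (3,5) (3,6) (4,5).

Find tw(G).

A width-1 tree decomposition is:
Bags: B1 = {3, 6}  B2 = {3, 5}  B3 = {4, 5}  B4 = {1, 3}  B5 = {2, 6}
Tree: B1–B2, B2–B3, B1–B4, B1–B5
The largest bag has 2 vertices, giving width 1; this decomposition certifies tw(G) ≤ 1. Since G has at least one edge (e.g. 3–6), it is not an edgeless graph, so tw(G) ≥ 1. Therefore the treewidth is 1.

1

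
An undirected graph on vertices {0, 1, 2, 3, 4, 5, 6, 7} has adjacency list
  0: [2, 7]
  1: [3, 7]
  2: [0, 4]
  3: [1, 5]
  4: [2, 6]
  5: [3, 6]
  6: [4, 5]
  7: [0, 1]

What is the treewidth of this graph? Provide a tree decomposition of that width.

Treewidth 2.
One such decomposition:
Bags: B1 = {1, 3, 7}  B2 = {3, 5, 7}  B3 = {5, 6, 7}  B4 = {4, 6, 7}  B5 = {2, 4, 7}  B6 = {0, 2, 7}
Tree: B1–B2, B2–B3, B3–B4, B4–B5, B5–B6

Every bag has size at most 3, so the width is 3 − 1 = 2 and tw(G) ≤ 2. The edges 7–1–3–5–6–4–2–0–7 form a cycle, so G is not a tree and its treewidth is at least 2. Hence tw(G) = 2 exactly.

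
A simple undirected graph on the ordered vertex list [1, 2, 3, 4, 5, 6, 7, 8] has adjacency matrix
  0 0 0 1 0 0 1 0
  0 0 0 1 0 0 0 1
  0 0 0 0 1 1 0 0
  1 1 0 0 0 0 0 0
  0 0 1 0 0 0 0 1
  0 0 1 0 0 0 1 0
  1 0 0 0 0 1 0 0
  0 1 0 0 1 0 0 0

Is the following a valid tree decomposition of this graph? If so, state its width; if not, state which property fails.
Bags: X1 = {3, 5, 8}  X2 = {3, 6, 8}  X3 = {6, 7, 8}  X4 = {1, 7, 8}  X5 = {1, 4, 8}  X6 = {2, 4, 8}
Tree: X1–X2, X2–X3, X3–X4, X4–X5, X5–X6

Every vertex of G appears in some bag (union = {1, 2, 3, 4, 5, 6, 7, 8}); every edge is covered by a bag; and for each vertex v the set of bags containing v is connected in the bag tree. The decomposition is therefore valid. The largest bag has 3 vertices, so the width is 2.

Yes; width 2.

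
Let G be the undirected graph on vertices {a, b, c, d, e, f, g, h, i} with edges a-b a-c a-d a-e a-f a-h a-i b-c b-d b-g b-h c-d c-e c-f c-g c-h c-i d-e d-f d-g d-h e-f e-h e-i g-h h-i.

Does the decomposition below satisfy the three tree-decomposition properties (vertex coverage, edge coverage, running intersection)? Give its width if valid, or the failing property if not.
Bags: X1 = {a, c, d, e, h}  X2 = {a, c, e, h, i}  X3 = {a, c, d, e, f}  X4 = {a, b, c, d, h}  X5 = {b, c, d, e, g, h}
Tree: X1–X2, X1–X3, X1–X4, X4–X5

A tree decomposition must satisfy three properties: every vertex lies in some bag; for every edge, both endpoints lie together in some bag; and for every vertex, the bags containing it form a connected subtree. Here bags containing vertex e are not connected in the tree, so the decomposition is invalid.

No — bags containing vertex e are not connected in the tree.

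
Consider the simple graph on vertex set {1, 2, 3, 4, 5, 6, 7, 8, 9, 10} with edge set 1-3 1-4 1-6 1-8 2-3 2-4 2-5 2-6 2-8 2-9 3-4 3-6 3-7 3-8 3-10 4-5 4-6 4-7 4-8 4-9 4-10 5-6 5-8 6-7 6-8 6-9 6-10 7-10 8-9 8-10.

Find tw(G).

4

A width-4 tree decomposition is:
Bags: B1 = {2, 3, 4, 6, 8}  B2 = {1, 3, 4, 6, 8}  B3 = {2, 4, 6, 8, 9}  B4 = {2, 4, 5, 6, 8}  B5 = {3, 4, 6, 8, 10}  B6 = {3, 4, 6, 7, 10}
Tree: B1–B2, B1–B3, B3–B4, B2–B5, B5–B6
Each bag holds 5 vertices, so the decomposition has width 4, which upper-bounds the treewidth. On the other hand G contains the 5-clique {1, 3, 4, 6, 8}. A clique must lie in a single bag of any decomposition, so no decomposition can have width below 4. Hence tw(G) = 4 exactly.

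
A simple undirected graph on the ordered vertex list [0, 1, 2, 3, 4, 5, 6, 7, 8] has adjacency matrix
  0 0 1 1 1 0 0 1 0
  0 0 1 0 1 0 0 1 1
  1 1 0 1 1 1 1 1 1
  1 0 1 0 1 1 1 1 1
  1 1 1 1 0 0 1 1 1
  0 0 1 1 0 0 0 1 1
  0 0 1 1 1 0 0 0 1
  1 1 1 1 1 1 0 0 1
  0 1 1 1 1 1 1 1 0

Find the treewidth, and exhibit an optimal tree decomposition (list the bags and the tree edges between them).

Treewidth 4.
One optimal decomposition is:
Bags: B1 = {2, 3, 5, 7, 8}  B2 = {2, 3, 4, 7, 8}  B3 = {1, 2, 4, 7, 8}  B4 = {0, 2, 3, 4, 7}  B5 = {2, 3, 4, 6, 8}
Tree: B1–B2, B2–B3, B2–B4, B2–B5

The largest bag has 5 vertices, giving width 4; this decomposition certifies tw(G) ≤ 4. On the other hand G contains the 5-clique {1, 2, 4, 7, 8}. A clique must lie in a single bag of any decomposition, so no decomposition can have width below 4. Therefore the treewidth is 4.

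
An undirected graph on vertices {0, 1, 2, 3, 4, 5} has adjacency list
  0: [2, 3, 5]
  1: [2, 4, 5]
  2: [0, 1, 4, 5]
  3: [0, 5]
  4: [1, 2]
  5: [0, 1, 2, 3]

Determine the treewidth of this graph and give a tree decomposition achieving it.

Treewidth 2.
Bags: B1 = {1, 2, 5}  B2 = {1, 2, 4}  B3 = {0, 2, 5}  B4 = {0, 3, 5}
Tree: B1–B2, B1–B3, B3–B4

Each bag holds 3 vertices, so the decomposition has width 2, which upper-bounds the treewidth. Conversely, {0, 2, 5} is a clique of size 3, and the vertices of any clique must share a bag in every tree decomposition; so some bag has ≥ 3 vertices and tw(G) ≥ 2. Combining the bounds, tw(G) = 2.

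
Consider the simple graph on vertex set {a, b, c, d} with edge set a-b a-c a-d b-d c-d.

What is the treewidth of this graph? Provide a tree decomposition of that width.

Each bag holds 3 vertices, so the decomposition has width 2, which upper-bounds the treewidth. On the other hand G contains the 3-clique {a, c, d}. A clique must lie in a single bag of any decomposition, so no decomposition can have width below 2. Therefore the treewidth is 2.

Treewidth 2.
One optimal decomposition is:
Bags: B1 = {a, c, d}  B2 = {a, b, d}
Tree: B1–B2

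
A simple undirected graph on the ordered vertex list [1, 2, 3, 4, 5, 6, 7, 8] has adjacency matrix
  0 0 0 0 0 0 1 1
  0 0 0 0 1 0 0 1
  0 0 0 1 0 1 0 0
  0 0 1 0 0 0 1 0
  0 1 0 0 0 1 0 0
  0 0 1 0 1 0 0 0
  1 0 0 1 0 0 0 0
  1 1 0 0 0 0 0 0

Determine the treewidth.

A width-2 tree decomposition is:
Bags: B1 = {2, 5, 6}  B2 = {2, 6, 8}  B3 = {1, 6, 8}  B4 = {1, 6, 7}  B5 = {4, 6, 7}  B6 = {3, 4, 6}
Tree: B1–B2, B2–B3, B3–B4, B4–B5, B5–B6
The largest bag has 3 vertices, giving width 2; this decomposition certifies tw(G) ≤ 2. The edges 6–5–2–8–1–7–4–3–6 form a cycle, so G is not a tree and its treewidth is at least 2. Hence tw(G) = 2 exactly.

2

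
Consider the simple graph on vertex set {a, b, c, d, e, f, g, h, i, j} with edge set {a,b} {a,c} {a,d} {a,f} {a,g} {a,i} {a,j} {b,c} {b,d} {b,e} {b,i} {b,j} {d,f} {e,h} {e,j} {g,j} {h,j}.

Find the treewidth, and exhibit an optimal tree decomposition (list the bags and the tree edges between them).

Every bag has size at most 3, so the width is 3 − 1 = 2 and tw(G) ≤ 2. Conversely, {e, h, j} is a clique of size 3, and the vertices of any clique must share a bag in every tree decomposition; so some bag has ≥ 3 vertices and tw(G) ≥ 2. Therefore the treewidth is 2.

Treewidth 2.
One such decomposition:
Bags: B1 = {a, b, i}  B2 = {a, b, d}  B3 = {a, b, j}  B4 = {a, d, f}  B5 = {b, e, j}  B6 = {a, b, c}  B7 = {e, h, j}  B8 = {a, g, j}
Tree: B1–B2, B2–B3, B2–B4, B3–B5, B3–B6, B5–B7, B3–B8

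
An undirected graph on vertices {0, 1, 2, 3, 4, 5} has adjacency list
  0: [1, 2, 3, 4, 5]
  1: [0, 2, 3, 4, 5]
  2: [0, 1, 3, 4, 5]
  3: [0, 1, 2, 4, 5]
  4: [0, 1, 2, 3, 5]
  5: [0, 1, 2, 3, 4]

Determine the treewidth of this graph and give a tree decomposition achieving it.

With just one bag of size 6, the width is 6 − 1 = 5, so tw(G) ≤ 5. Conversely, {0, 1, 2, 3, 4, 5} is a clique of size 6, and the vertices of any clique must share a bag in every tree decomposition; so some bag has ≥ 6 vertices and tw(G) ≥ 5. Therefore the treewidth is 5.

Treewidth 5.
Bags: B1 = {0, 1, 2, 3, 4, 5}
Tree: (single bag)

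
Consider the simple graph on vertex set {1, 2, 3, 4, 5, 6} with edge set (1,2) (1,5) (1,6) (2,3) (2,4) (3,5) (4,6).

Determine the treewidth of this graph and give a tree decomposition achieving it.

Treewidth 2.
Bags: B1 = {2, 3, 5}  B2 = {1, 2, 5}  B3 = {1, 2, 4}  B4 = {1, 4, 6}
Tree: B1–B2, B2–B3, B3–B4

Every bag has size at most 3, so the width is 3 − 1 = 2 and tw(G) ≤ 2. Since 3–5–1–2–3 is a cycle in G, G is not acyclic. Forests are exactly the graphs of treewidth ≤ 1, so tw(G) ≥ 2. Hence tw(G) = 2 exactly.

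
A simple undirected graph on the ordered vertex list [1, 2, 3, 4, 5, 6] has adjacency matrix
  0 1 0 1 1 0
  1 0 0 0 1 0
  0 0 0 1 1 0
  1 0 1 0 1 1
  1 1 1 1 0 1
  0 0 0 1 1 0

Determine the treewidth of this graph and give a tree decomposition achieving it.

Each bag holds 3 vertices, so the decomposition has width 2, which upper-bounds the treewidth. Conversely, {1, 2, 5} is a clique of size 3, and the vertices of any clique must share a bag in every tree decomposition; so some bag has ≥ 3 vertices and tw(G) ≥ 2. Therefore the treewidth is 2.

Treewidth 2.
Bags: B1 = {3, 4, 5}  B2 = {4, 5, 6}  B3 = {1, 4, 5}  B4 = {1, 2, 5}
Tree: B1–B2, B1–B3, B3–B4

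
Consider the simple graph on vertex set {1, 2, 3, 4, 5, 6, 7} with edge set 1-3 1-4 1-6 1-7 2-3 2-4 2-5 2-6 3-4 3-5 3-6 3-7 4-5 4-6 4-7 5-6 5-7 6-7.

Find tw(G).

4

A width-4 tree decomposition is:
Bags: B1 = {3, 4, 5, 6, 7}  B2 = {1, 3, 4, 6, 7}  B3 = {2, 3, 4, 5, 6}
Tree: B1–B2, B1–B3
The largest bag has 5 vertices, giving width 4; this decomposition certifies tw(G) ≤ 4. On the other hand G contains the 5-clique {1, 3, 4, 6, 7}. A clique must lie in a single bag of any decomposition, so no decomposition can have width below 4. Hence tw(G) = 4 exactly.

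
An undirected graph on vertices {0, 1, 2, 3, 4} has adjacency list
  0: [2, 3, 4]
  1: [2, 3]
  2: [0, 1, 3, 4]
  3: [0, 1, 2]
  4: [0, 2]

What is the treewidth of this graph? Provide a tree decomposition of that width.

Treewidth 2.
One optimal decomposition is:
Bags: B1 = {1, 2, 3}  B2 = {0, 2, 3}  B3 = {0, 2, 4}
Tree: B1–B2, B2–B3

The largest bag has 3 vertices, giving width 2; this decomposition certifies tw(G) ≤ 2. Conversely, {0, 2, 3} is a clique of size 3, and the vertices of any clique must share a bag in every tree decomposition; so some bag has ≥ 3 vertices and tw(G) ≥ 2. Hence tw(G) = 2 exactly.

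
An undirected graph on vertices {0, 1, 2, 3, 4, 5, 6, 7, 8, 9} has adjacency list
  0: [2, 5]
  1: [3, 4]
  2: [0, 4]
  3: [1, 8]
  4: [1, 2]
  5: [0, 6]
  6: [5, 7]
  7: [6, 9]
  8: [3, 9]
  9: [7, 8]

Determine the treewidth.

2

A width-2 tree decomposition is:
Bags: B1 = {0, 2, 4}  B2 = {0, 1, 4}  B3 = {0, 1, 3}  B4 = {0, 3, 8}  B5 = {0, 8, 9}  B6 = {0, 7, 9}  B7 = {0, 6, 7}  B8 = {0, 5, 6}
Tree: B1–B2, B2–B3, B3–B4, B4–B5, B5–B6, B6–B7, B7–B8
Every bag has size at most 3, so the width is 3 − 1 = 2 and tw(G) ≤ 2. Since 0–2–4–1–3–8–9–7–6–5–0 is a cycle in G, G is not acyclic. Forests are exactly the graphs of treewidth ≤ 1, so tw(G) ≥ 2. Combining the bounds, tw(G) = 2.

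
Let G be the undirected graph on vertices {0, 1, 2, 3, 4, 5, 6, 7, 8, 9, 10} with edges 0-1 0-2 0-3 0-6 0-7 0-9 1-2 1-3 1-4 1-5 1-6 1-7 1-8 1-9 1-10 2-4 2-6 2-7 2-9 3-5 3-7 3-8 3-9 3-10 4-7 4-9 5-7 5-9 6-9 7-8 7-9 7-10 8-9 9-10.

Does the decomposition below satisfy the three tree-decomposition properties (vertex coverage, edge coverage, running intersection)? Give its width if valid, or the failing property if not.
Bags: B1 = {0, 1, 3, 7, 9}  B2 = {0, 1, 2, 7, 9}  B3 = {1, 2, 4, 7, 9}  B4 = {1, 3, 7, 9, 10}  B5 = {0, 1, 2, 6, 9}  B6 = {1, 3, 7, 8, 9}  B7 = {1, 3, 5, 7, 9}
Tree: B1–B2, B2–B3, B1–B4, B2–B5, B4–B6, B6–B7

Vertex coverage: the bags together contain {0, 1, 2, 3, 4, 5, 6, 7, 8, 9, 10}, the full vertex set. Edge coverage: each edge of G has both endpoints in at least one bag. Running intersection: for every vertex, the bags containing it form a connected subtree. All three properties hold, so this is a valid tree decomposition of width max|bag| − 1 = 4, and hence tw(G) ≤ 4.

Yes; width 4.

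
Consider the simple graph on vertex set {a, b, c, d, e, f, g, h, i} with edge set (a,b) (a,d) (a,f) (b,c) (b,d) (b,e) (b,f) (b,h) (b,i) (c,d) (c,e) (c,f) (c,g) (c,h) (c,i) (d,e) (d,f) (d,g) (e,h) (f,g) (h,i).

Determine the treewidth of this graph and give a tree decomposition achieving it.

The largest bag has 4 vertices, giving width 3; this decomposition certifies tw(G) ≤ 3. On the other hand G contains the 4-clique {c, d, f, g}. A clique must lie in a single bag of any decomposition, so no decomposition can have width below 3. The upper and lower bounds meet at 3, so that is the treewidth.

Treewidth 3.
One optimal decomposition is:
Bags: B1 = {b, c, d, f}  B2 = {b, c, d, e}  B3 = {b, c, e, h}  B4 = {a, b, d, f}  B5 = {c, d, f, g}  B6 = {b, c, h, i}
Tree: B1–B2, B2–B3, B1–B4, B1–B5, B3–B6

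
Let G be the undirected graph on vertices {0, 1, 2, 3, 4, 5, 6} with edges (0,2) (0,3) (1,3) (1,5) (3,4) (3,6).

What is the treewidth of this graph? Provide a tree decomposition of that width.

Every bag has size at most 2, so the width is 2 − 1 = 1 and tw(G) ≤ 1. Any graph with an edge has treewidth ≥ 1, and G has the edge 3–1. Hence tw(G) = 1 exactly.

Treewidth 1.
One optimal decomposition is:
Bags: B1 = {1, 3}  B2 = {3, 6}  B3 = {0, 3}  B4 = {0, 2}  B5 = {1, 5}  B6 = {3, 4}
Tree: B1–B2, B2–B3, B3–B4, B1–B5, B1–B6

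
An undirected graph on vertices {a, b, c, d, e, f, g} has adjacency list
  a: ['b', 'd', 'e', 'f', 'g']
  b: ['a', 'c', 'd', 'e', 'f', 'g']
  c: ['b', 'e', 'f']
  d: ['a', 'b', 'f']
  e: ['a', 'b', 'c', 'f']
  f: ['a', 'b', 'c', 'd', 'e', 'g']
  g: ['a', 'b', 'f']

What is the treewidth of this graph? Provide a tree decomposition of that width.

The largest bag has 4 vertices, giving width 3; this decomposition certifies tw(G) ≤ 3. Conversely, {b, c, e, f} is a clique of size 4, and the vertices of any clique must share a bag in every tree decomposition; so some bag has ≥ 4 vertices and tw(G) ≥ 3. Combining the bounds, tw(G) = 3.

Treewidth 3.
Bags: B1 = {a, b, e, f}  B2 = {a, b, f, g}  B3 = {b, c, e, f}  B4 = {a, b, d, f}
Tree: B1–B2, B1–B3, B2–B4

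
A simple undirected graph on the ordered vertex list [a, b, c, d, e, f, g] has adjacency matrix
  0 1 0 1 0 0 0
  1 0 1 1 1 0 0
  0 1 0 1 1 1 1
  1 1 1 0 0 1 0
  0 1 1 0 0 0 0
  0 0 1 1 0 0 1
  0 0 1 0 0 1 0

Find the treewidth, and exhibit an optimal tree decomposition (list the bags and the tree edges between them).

Each bag holds 3 vertices, so the decomposition has width 2, which upper-bounds the treewidth. On the other hand G contains the 3-clique {c, d, f}. A clique must lie in a single bag of any decomposition, so no decomposition can have width below 2. Hence tw(G) = 2 exactly.

Treewidth 2.
One optimal decomposition is:
Bags: B1 = {c, d, f}  B2 = {b, c, d}  B3 = {b, c, e}  B4 = {a, b, d}  B5 = {c, f, g}
Tree: B1–B2, B2–B3, B2–B4, B1–B5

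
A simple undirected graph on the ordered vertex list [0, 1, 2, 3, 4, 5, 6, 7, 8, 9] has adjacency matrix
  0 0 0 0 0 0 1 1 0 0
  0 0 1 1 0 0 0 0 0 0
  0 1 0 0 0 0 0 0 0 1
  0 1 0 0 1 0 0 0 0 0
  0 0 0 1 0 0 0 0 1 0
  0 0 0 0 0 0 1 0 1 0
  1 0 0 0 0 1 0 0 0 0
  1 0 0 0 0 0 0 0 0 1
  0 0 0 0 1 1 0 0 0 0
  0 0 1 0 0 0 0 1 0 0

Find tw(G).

A width-2 tree decomposition is:
Bags: B1 = {4, 5, 8}  B2 = {3, 4, 5}  B3 = {1, 3, 5}  B4 = {1, 2, 5}  B5 = {2, 5, 9}  B6 = {5, 7, 9}  B7 = {0, 5, 7}  B8 = {0, 5, 6}
Tree: B1–B2, B2–B3, B3–B4, B4–B5, B5–B6, B6–B7, B7–B8
The largest bag has 3 vertices, giving width 2; this decomposition certifies tw(G) ≤ 2. For the lower bound, G contains the cycle 5–8–4–3–1–2–9–7–0–6–5, so G is not a forest; only forests have treewidth ≤ 1, hence tw(G) ≥ 2. Therefore the treewidth is 2.

2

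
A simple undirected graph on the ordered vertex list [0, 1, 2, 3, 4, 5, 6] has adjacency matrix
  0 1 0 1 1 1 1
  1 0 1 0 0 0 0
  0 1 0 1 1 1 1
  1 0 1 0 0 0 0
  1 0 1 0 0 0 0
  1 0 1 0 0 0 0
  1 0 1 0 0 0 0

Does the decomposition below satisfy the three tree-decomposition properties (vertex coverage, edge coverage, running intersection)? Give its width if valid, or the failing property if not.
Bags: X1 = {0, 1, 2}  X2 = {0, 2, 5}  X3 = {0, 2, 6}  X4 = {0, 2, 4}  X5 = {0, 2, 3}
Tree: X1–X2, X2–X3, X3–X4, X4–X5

Every vertex of G appears in some bag (union = {0, 1, 2, 3, 4, 5, 6}); every edge is covered by a bag; and for each vertex v the set of bags containing v is connected in the bag tree. The decomposition is therefore valid. The largest bag has 3 vertices, so the width is 2.

Yes; width 2.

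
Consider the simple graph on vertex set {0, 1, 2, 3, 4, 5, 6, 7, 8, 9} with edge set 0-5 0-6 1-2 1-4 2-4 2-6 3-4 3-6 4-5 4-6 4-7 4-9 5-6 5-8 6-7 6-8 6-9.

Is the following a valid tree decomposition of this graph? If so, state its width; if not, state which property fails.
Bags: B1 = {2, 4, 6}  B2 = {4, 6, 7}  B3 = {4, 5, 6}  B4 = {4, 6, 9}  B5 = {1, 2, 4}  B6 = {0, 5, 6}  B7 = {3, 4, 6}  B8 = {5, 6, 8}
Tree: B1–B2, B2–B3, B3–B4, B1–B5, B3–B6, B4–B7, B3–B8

Yes; width 2.

Checking the three conditions: (i) the bags cover all of {0, 1, 2, 3, 4, 5, 6, 7, 8, 9}; (ii) for each edge, some bag contains both endpoints; (iii) the bags containing any fixed vertex form a subtree. All hold, so the decomposition is valid with width 3 − 1 = 2.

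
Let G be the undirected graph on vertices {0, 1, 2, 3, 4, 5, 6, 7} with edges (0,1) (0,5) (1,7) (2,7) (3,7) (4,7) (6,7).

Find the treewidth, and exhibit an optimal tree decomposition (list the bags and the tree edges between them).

Every bag has size at most 2, so the width is 2 − 1 = 1 and tw(G) ≤ 1. Since G has at least one edge (e.g. 1–7), it is not an edgeless graph, so tw(G) ≥ 1. Combining the bounds, tw(G) = 1.

Treewidth 1.
One such decomposition:
Bags: B1 = {1, 7}  B2 = {2, 7}  B3 = {4, 7}  B4 = {0, 1}  B5 = {6, 7}  B6 = {0, 5}  B7 = {3, 7}
Tree: B1–B2, B1–B3, B1–B4, B1–B5, B4–B6, B2–B7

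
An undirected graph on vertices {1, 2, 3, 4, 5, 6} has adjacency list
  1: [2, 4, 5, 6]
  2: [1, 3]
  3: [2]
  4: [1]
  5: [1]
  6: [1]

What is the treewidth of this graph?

A width-1 tree decomposition is:
Bags: B1 = {1, 6}  B2 = {1, 2}  B3 = {1, 4}  B4 = {1, 5}  B5 = {2, 3}
Tree: B1–B2, B2–B3, B1–B4, B2–B5
Every bag has size at most 2, so the width is 2 − 1 = 1 and tw(G) ≤ 1. Since G has at least one edge (e.g. 1–6), it is not an edgeless graph, so tw(G) ≥ 1. Combining the bounds, tw(G) = 1.

1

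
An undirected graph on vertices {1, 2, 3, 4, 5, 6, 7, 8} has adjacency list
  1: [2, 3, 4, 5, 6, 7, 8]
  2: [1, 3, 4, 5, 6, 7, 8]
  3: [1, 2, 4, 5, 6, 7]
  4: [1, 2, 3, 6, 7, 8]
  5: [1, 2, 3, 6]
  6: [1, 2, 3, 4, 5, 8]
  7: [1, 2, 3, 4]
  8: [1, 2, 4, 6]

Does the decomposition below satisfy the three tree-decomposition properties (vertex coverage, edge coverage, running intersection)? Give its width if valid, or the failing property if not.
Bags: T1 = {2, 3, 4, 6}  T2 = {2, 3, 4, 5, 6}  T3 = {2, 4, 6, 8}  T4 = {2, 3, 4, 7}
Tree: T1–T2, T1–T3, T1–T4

No — vertex 1 appears in no bag.

A tree decomposition must satisfy three properties: every vertex lies in some bag; for every edge, both endpoints lie together in some bag; and for every vertex, the bags containing it form a connected subtree. Here vertex 1 appears in no bag, so the decomposition is invalid.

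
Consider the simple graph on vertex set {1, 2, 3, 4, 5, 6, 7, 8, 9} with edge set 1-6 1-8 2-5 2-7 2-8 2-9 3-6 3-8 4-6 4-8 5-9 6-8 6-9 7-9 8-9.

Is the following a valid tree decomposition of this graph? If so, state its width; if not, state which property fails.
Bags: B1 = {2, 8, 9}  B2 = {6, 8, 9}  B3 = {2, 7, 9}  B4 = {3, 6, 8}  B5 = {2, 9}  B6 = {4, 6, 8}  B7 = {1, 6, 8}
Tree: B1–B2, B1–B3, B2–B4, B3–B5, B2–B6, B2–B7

No — vertex 5 appears in no bag.

A tree decomposition must satisfy three properties: every vertex lies in some bag; for every edge, both endpoints lie together in some bag; and for every vertex, the bags containing it form a connected subtree. Here vertex 5 appears in no bag, so the decomposition is invalid.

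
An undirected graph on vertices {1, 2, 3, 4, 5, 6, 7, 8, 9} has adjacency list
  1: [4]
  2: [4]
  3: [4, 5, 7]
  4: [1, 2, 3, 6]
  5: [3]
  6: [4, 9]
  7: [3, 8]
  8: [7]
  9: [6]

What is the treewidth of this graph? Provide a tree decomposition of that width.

Every bag has size at most 2, so the width is 2 − 1 = 1 and tw(G) ≤ 1. Any graph with an edge has treewidth ≥ 1, and G has the edge 4–3. Hence tw(G) = 1 exactly.

Treewidth 1.
One such decomposition:
Bags: B1 = {3, 4}  B2 = {3, 5}  B3 = {2, 4}  B4 = {4, 6}  B5 = {1, 4}  B6 = {6, 9}  B7 = {3, 7}  B8 = {7, 8}
Tree: B1–B2, B1–B3, B1–B4, B4–B5, B4–B6, B1–B7, B7–B8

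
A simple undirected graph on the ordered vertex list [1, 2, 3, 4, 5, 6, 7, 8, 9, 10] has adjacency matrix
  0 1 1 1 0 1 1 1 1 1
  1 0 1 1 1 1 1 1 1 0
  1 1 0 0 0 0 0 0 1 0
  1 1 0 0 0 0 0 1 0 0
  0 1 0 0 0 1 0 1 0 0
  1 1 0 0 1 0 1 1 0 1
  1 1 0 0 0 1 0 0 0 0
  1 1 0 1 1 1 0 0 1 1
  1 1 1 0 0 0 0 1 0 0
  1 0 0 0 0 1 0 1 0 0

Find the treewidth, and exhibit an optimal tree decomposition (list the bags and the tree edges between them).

Every bag has size at most 4, so the width is 4 − 1 = 3 and tw(G) ≤ 3. On the other hand G contains the 4-clique {1, 2, 8, 9}. A clique must lie in a single bag of any decomposition, so no decomposition can have width below 3. Combining the bounds, tw(G) = 3.

Treewidth 3.
Bags: B1 = {1, 2, 8, 9}  B2 = {1, 2, 6, 8}  B3 = {1, 6, 8, 10}  B4 = {2, 5, 6, 8}  B5 = {1, 2, 6, 7}  B6 = {1, 2, 3, 9}  B7 = {1, 2, 4, 8}
Tree: B1–B2, B2–B3, B2–B4, B2–B5, B1–B6, B1–B7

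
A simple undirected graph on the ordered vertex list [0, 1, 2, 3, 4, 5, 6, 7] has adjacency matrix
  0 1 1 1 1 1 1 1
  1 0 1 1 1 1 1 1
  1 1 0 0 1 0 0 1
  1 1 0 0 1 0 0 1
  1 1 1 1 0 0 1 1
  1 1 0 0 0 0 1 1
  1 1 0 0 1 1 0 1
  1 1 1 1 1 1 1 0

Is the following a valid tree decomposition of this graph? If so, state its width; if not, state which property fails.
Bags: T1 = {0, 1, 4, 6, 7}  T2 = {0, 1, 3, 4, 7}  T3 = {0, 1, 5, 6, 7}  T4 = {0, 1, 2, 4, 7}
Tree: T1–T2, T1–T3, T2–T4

Every vertex of G appears in some bag (union = {0, 1, 2, 3, 4, 5, 6, 7}); every edge is covered by a bag; and for each vertex v the set of bags containing v is connected in the bag tree. The decomposition is therefore valid. The largest bag has 5 vertices, so the width is 4.

Yes; width 4.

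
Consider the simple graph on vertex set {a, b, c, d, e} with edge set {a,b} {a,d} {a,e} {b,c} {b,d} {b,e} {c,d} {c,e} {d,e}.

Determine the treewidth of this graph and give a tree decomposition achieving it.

The largest bag has 4 vertices, giving width 3; this decomposition certifies tw(G) ≤ 3. Conversely, {b, c, d, e} is a clique of size 4, and the vertices of any clique must share a bag in every tree decomposition; so some bag has ≥ 4 vertices and tw(G) ≥ 3. Therefore the treewidth is 3.

Treewidth 3.
Bags: B1 = {a, b, d, e}  B2 = {b, c, d, e}
Tree: B1–B2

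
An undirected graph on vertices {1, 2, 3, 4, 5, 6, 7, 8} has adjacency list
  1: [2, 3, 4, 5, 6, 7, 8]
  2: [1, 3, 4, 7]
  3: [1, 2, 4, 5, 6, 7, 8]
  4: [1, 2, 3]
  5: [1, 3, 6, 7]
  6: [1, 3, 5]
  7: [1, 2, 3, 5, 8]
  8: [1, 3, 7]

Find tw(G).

A width-3 tree decomposition is:
Bags: B1 = {1, 3, 5, 7}  B2 = {1, 3, 5, 6}  B3 = {1, 2, 3, 7}  B4 = {1, 2, 3, 4}  B5 = {1, 3, 7, 8}
Tree: B1–B2, B1–B3, B3–B4, B3–B5
The largest bag has 4 vertices, giving width 3; this decomposition certifies tw(G) ≤ 3. On the other hand G contains the 4-clique {1, 2, 3, 4}. A clique must lie in a single bag of any decomposition, so no decomposition can have width below 3. Therefore the treewidth is 3.

3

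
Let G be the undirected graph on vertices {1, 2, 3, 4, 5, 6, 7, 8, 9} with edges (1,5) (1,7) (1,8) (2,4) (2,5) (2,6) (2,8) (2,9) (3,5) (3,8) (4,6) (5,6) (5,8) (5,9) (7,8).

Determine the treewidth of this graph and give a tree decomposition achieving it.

Each bag holds 3 vertices, so the decomposition has width 2, which upper-bounds the treewidth. Conversely, {2, 4, 6} is a clique of size 3, and the vertices of any clique must share a bag in every tree decomposition; so some bag has ≥ 3 vertices and tw(G) ≥ 2. The upper and lower bounds meet at 2, so that is the treewidth.

Treewidth 2.
Bags: B1 = {2, 5, 9}  B2 = {2, 5, 8}  B3 = {1, 5, 8}  B4 = {2, 5, 6}  B5 = {1, 7, 8}  B6 = {2, 4, 6}  B7 = {3, 5, 8}
Tree: B1–B2, B2–B3, B1–B4, B3–B5, B4–B6, B2–B7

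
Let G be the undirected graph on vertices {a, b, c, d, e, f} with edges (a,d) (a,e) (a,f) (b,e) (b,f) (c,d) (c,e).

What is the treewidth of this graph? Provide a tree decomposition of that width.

Each bag holds 3 vertices, so the decomposition has width 2, which upper-bounds the treewidth. For the lower bound, G contains the cycle f–b–e–a–f, so G is not a forest; only forests have treewidth ≤ 1, hence tw(G) ≥ 2. The upper and lower bounds meet at 2, so that is the treewidth.

Treewidth 2.
Bags: B1 = {a, b, f}  B2 = {a, b, e}  B3 = {a, d, e}  B4 = {c, d, e}
Tree: B1–B2, B2–B3, B3–B4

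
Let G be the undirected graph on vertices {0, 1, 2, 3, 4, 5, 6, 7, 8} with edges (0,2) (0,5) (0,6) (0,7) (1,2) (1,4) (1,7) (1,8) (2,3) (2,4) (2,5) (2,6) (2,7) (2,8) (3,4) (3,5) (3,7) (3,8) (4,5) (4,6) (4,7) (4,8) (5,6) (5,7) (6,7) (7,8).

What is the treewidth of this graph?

4

A width-4 tree decomposition is:
Bags: B1 = {2, 3, 4, 7, 8}  B2 = {1, 2, 4, 7, 8}  B3 = {2, 3, 4, 5, 7}  B4 = {2, 4, 5, 6, 7}  B5 = {0, 2, 5, 6, 7}
Tree: B1–B2, B1–B3, B3–B4, B4–B5
Each bag holds 5 vertices, so the decomposition has width 4, which upper-bounds the treewidth. For the lower bound, the 5 vertices {0, 2, 5, 6, 7} are pairwise adjacent, and any tree decomposition puts a clique entirely inside one bag — forcing width ≥ 4. Hence tw(G) = 4 exactly.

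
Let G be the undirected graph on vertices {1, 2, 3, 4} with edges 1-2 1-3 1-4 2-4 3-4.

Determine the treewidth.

2

A width-2 tree decomposition is:
Bags: B1 = {1, 3, 4}  B2 = {1, 2, 4}
Tree: B1–B2
Each bag holds 3 vertices, so the decomposition has width 2, which upper-bounds the treewidth. For the lower bound, the 3 vertices {1, 2, 4} are pairwise adjacent, and any tree decomposition puts a clique entirely inside one bag — forcing width ≥ 2. Therefore the treewidth is 2.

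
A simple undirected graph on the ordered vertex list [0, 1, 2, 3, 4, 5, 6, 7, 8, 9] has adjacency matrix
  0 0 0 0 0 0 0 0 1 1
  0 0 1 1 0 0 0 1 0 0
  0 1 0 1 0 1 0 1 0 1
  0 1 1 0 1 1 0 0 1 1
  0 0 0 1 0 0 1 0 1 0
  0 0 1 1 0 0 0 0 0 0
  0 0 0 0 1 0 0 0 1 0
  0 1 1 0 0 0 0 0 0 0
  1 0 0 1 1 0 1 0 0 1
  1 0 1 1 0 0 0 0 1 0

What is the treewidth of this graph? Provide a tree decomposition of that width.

Treewidth 2.
One such decomposition:
Bags: B1 = {2, 3, 9}  B2 = {2, 3, 5}  B3 = {3, 8, 9}  B4 = {3, 4, 8}  B5 = {1, 2, 3}  B6 = {1, 2, 7}  B7 = {0, 8, 9}  B8 = {4, 6, 8}
Tree: B1–B2, B1–B3, B3–B4, B1–B5, B5–B6, B3–B7, B4–B8

Every bag has size at most 3, so the width is 3 − 1 = 2 and tw(G) ≤ 2. For the lower bound, the 3 vertices {0, 8, 9} are pairwise adjacent, and any tree decomposition puts a clique entirely inside one bag — forcing width ≥ 2. Therefore the treewidth is 2.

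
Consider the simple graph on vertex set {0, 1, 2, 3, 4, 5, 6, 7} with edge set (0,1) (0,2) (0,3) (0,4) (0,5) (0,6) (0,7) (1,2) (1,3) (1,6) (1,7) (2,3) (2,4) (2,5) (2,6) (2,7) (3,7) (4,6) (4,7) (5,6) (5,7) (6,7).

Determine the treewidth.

4

A width-4 tree decomposition is:
Bags: B1 = {0, 2, 5, 6, 7}  B2 = {0, 2, 4, 6, 7}  B3 = {0, 1, 2, 6, 7}  B4 = {0, 1, 2, 3, 7}
Tree: B1–B2, B1–B3, B3–B4
Each bag holds 5 vertices, so the decomposition has width 4, which upper-bounds the treewidth. Conversely, {0, 1, 2, 3, 7} is a clique of size 5, and the vertices of any clique must share a bag in every tree decomposition; so some bag has ≥ 5 vertices and tw(G) ≥ 4. Hence tw(G) = 4 exactly.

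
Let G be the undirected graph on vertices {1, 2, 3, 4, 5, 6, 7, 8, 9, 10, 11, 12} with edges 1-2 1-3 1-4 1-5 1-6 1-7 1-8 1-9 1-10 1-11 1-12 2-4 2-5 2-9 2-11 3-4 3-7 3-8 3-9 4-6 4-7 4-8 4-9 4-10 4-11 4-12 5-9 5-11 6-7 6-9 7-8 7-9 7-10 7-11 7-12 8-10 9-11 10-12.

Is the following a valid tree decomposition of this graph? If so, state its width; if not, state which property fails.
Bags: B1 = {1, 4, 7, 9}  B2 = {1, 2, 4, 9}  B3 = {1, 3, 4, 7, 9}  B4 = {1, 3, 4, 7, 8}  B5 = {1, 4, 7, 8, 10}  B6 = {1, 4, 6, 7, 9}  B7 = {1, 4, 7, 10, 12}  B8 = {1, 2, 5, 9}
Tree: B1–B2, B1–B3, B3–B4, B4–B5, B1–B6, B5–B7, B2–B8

A tree decomposition must satisfy three properties: every vertex lies in some bag; for every edge, both endpoints lie together in some bag; and for every vertex, the bags containing it form a connected subtree. Here vertex 11 appears in no bag, so the decomposition is invalid.

No — vertex 11 appears in no bag.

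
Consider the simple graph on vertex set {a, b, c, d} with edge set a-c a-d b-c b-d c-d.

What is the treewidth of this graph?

2

A width-2 tree decomposition is:
Bags: B1 = {a, c, d}  B2 = {b, c, d}
Tree: B1–B2
Each bag holds 3 vertices, so the decomposition has width 2, which upper-bounds the treewidth. Conversely, {a, c, d} is a clique of size 3, and the vertices of any clique must share a bag in every tree decomposition; so some bag has ≥ 3 vertices and tw(G) ≥ 2. The upper and lower bounds meet at 2, so that is the treewidth.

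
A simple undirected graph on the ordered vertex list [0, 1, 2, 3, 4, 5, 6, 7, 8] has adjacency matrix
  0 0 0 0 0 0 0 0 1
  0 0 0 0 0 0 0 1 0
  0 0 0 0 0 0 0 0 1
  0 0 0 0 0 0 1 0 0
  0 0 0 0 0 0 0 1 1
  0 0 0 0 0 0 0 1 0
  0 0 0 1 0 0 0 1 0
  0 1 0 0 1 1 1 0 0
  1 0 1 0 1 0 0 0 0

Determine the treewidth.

1

A width-1 tree decomposition is:
Bags: B1 = {4, 8}  B2 = {0, 8}  B3 = {4, 7}  B4 = {1, 7}  B5 = {6, 7}  B6 = {5, 7}  B7 = {3, 6}  B8 = {2, 8}
Tree: B1–B2, B1–B3, B3–B4, B3–B5, B3–B6, B5–B7, B2–B8
Every bag has size at most 2, so the width is 2 − 1 = 1 and tw(G) ≤ 1. G has an edge, so its treewidth is at least 1. Therefore the treewidth is 1.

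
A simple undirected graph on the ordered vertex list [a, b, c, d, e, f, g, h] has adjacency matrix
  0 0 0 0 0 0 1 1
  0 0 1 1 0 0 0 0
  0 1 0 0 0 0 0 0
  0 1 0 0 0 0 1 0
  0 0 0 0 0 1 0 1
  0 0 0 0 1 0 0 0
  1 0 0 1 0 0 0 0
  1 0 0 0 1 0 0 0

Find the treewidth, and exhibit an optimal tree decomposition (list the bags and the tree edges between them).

Each bag holds 2 vertices, so the decomposition has width 1, which upper-bounds the treewidth. Any graph with an edge has treewidth ≥ 1, and G has the edge f–e. The upper and lower bounds meet at 1, so that is the treewidth.

Treewidth 1.
Bags: B1 = {e, f}  B2 = {e, h}  B3 = {a, h}  B4 = {a, g}  B5 = {d, g}  B6 = {b, d}  B7 = {b, c}
Tree: B1–B2, B2–B3, B3–B4, B4–B5, B5–B6, B6–B7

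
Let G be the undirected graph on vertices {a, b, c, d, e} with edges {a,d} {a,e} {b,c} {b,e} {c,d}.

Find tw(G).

2

A width-2 tree decomposition is:
Bags: B1 = {b, c, e}  B2 = {a, c, e}  B3 = {a, c, d}
Tree: B1–B2, B2–B3
Each bag holds 3 vertices, so the decomposition has width 2, which upper-bounds the treewidth. For the lower bound, G contains the cycle c–b–e–a–d–c, so G is not a forest; only forests have treewidth ≤ 1, hence tw(G) ≥ 2. Therefore the treewidth is 2.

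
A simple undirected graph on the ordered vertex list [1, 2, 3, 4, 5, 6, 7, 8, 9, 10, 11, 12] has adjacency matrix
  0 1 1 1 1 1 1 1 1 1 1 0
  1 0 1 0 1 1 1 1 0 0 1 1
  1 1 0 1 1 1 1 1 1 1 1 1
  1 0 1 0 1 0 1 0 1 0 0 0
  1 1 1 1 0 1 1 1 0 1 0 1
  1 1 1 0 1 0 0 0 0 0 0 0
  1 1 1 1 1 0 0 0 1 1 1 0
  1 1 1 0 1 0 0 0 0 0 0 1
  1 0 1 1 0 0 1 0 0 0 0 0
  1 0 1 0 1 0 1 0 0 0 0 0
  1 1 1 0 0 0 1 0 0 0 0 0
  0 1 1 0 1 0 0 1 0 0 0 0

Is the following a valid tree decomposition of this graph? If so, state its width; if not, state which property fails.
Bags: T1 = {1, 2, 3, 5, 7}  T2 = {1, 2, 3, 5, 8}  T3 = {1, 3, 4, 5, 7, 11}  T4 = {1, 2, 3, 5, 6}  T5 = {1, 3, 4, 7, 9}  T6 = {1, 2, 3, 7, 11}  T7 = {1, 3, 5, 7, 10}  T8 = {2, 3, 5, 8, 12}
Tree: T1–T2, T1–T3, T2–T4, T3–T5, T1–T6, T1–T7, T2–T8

No — bags containing vertex 11 are not connected in the tree.

A tree decomposition must satisfy three properties: every vertex lies in some bag; for every edge, both endpoints lie together in some bag; and for every vertex, the bags containing it form a connected subtree. Here bags containing vertex 11 are not connected in the tree, so the decomposition is invalid.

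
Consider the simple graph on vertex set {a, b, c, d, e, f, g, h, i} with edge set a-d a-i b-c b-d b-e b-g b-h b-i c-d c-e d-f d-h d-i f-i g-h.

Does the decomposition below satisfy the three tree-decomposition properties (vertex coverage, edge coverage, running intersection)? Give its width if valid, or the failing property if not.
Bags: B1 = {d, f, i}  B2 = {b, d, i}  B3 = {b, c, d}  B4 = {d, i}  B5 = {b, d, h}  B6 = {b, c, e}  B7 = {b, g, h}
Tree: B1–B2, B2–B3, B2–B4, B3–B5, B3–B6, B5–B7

A tree decomposition must satisfy three properties: every vertex lies in some bag; for every edge, both endpoints lie together in some bag; and for every vertex, the bags containing it form a connected subtree. Here vertex a appears in no bag, so the decomposition is invalid.

No — vertex a appears in no bag.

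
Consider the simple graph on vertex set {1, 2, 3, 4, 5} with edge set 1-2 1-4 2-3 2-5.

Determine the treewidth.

A width-1 tree decomposition is:
Bags: B1 = {1, 2}  B2 = {1, 4}  B3 = {2, 3}  B4 = {2, 5}
Tree: B1–B2, B1–B3, B3–B4
The largest bag has 2 vertices, giving width 1; this decomposition certifies tw(G) ≤ 1. Any graph with an edge has treewidth ≥ 1, and G has the edge 2–1. Hence tw(G) = 1 exactly.

1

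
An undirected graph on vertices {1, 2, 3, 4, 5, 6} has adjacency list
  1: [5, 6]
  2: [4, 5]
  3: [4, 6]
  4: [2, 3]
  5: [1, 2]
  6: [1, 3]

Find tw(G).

A width-2 tree decomposition is:
Bags: B1 = {1, 3, 6}  B2 = {1, 3, 5}  B3 = {2, 3, 5}  B4 = {2, 3, 4}
Tree: B1–B2, B2–B3, B3–B4
Every bag has size at most 3, so the width is 3 − 1 = 2 and tw(G) ≤ 2. For the lower bound, G contains the cycle 3–6–1–5–2–4–3, so G is not a forest; only forests have treewidth ≤ 1, hence tw(G) ≥ 2. Hence tw(G) = 2 exactly.

2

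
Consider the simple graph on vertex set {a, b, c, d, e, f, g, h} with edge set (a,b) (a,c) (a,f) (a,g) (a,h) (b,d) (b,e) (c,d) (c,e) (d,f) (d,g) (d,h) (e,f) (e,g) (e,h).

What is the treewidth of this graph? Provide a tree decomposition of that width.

Treewidth 3.
One such decomposition:
Bags: B1 = {a, d, e, h}  B2 = {a, b, d, e}  B3 = {a, d, e, f}  B4 = {a, d, e, g}  B5 = {a, c, d, e}
Tree: B1–B2, B2–B3, B3–B4, B4–B5

Each bag holds 4 vertices, so the decomposition has width 3, which upper-bounds the treewidth. For the lower bound: the 4 vertex sets {a,h}, {b,e}, {d}, {f} are disjoint, each induces a connected subgraph, and every pair is joined by at least one edge of G. Contracting each set to a single vertex therefore yields K_{4} as a minor, and since treewidth is minor-monotone, tw(G) ≥ tw(K_{4}) = 3. Combining the bounds, tw(G) = 3.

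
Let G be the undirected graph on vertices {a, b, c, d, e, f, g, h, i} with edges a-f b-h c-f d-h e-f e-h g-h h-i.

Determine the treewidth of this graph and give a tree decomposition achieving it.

The largest bag has 2 vertices, giving width 1; this decomposition certifies tw(G) ≤ 1. Since G has at least one edge (e.g. e–f), it is not an edgeless graph, so tw(G) ≥ 1. Therefore the treewidth is 1.

Treewidth 1.
One optimal decomposition is:
Bags: B1 = {e, f}  B2 = {e, h}  B3 = {d, h}  B4 = {a, f}  B5 = {g, h}  B6 = {h, i}  B7 = {b, h}  B8 = {c, f}
Tree: B1–B2, B2–B3, B1–B4, B3–B5, B2–B6, B2–B7, B1–B8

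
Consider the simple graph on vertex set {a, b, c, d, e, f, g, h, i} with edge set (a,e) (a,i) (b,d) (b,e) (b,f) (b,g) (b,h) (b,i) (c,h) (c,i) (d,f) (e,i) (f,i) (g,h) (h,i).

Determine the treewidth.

A width-2 tree decomposition is:
Bags: B1 = {b, h, i}  B2 = {c, h, i}  B3 = {b, f, i}  B4 = {b, d, f}  B5 = {b, e, i}  B6 = {b, g, h}  B7 = {a, e, i}
Tree: B1–B2, B1–B3, B3–B4, B3–B5, B1–B6, B5–B7
Each bag holds 3 vertices, so the decomposition has width 2, which upper-bounds the treewidth. Conversely, {c, h, i} is a clique of size 3, and the vertices of any clique must share a bag in every tree decomposition; so some bag has ≥ 3 vertices and tw(G) ≥ 2. The upper and lower bounds meet at 2, so that is the treewidth.

2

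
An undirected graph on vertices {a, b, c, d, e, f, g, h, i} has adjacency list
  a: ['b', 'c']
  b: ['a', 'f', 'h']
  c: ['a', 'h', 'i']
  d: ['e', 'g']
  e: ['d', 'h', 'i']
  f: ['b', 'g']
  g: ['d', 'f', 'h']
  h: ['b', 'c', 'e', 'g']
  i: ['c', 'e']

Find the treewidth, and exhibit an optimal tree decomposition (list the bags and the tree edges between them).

Every bag has size at most 4, so the width is 4 − 1 = 3 and tw(G) ≤ 3. For the lower bound: the 4 vertex sets {a,c,i}, {e}, {h}, {b,d,f,g} are disjoint, each induces a connected subgraph, and every pair is joined by at least one edge of G. Contracting each set to a single vertex therefore yields K_{4} as a minor, and since treewidth is minor-monotone, tw(G) ≥ tw(K_{4}) = 3. The upper and lower bounds meet at 3, so that is the treewidth.

Treewidth 3.
One such decomposition:
Bags: B1 = {a, c, e, i}  B2 = {a, c, e, h}  B3 = {a, b, e, h}  B4 = {b, d, e, h}  B5 = {b, d, g, h}  B6 = {b, d, f, g}
Tree: B1–B2, B2–B3, B3–B4, B4–B5, B5–B6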